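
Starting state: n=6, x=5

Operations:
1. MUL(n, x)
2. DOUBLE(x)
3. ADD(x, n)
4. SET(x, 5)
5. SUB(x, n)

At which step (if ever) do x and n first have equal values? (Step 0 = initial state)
Never

x and n never become equal during execution.

Comparing values at each step:
Initial: x=5, n=6
After step 1: x=5, n=30
After step 2: x=10, n=30
After step 3: x=40, n=30
After step 4: x=5, n=30
After step 5: x=-25, n=30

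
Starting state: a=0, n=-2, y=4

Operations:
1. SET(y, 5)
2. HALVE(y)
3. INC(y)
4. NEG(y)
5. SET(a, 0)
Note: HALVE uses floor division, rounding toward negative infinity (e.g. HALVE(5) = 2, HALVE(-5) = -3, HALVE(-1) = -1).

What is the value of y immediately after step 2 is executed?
y = 2

Tracing y through execution:
Initial: y = 4
After step 1 (SET(y, 5)): y = 5
After step 2 (HALVE(y)): y = 2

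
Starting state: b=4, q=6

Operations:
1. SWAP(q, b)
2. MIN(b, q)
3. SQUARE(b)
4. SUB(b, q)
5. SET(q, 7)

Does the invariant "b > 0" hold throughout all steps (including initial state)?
Yes

The invariant holds at every step.

State at each step:
Initial: b=4, q=6
After step 1: b=6, q=4
After step 2: b=4, q=4
After step 3: b=16, q=4
After step 4: b=12, q=4
After step 5: b=12, q=7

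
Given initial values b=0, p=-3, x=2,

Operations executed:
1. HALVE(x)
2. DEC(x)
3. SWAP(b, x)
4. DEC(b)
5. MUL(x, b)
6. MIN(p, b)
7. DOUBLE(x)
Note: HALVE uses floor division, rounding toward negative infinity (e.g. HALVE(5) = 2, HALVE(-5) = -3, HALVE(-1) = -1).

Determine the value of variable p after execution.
p = -3

Tracing execution:
Step 1: HALVE(x) → p = -3
Step 2: DEC(x) → p = -3
Step 3: SWAP(b, x) → p = -3
Step 4: DEC(b) → p = -3
Step 5: MUL(x, b) → p = -3
Step 6: MIN(p, b) → p = -3
Step 7: DOUBLE(x) → p = -3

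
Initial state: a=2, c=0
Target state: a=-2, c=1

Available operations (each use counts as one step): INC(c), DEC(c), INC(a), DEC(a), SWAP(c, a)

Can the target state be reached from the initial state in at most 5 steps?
Yes

Path (4 steps): DEC(c) → DEC(c) → DEC(a) → SWAP(c, a)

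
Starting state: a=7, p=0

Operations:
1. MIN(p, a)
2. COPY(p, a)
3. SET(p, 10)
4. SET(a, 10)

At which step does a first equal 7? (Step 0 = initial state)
Step 0

Tracing a:
Initial: a = 7 ← first occurrence
After step 1: a = 7
After step 2: a = 7
After step 3: a = 7
After step 4: a = 10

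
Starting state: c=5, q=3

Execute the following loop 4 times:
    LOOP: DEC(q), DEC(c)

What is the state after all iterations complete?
c=1, q=-1

Iteration trace:
Start: c=5, q=3
After iteration 1: c=4, q=2
After iteration 2: c=3, q=1
After iteration 3: c=2, q=0
After iteration 4: c=1, q=-1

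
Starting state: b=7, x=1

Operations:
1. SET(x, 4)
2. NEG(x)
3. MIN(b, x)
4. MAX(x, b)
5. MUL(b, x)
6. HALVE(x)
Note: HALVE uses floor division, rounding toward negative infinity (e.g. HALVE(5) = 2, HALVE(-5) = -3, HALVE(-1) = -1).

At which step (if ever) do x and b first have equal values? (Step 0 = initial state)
Step 3

x and b first become equal after step 3.

Comparing values at each step:
Initial: x=1, b=7
After step 1: x=4, b=7
After step 2: x=-4, b=7
After step 3: x=-4, b=-4 ← equal!
After step 4: x=-4, b=-4 ← equal!
After step 5: x=-4, b=16
After step 6: x=-2, b=16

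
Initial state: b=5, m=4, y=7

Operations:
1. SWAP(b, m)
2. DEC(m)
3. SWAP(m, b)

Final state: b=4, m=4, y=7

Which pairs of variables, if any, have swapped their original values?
None

Comparing initial and final values:
m: 4 → 4
y: 7 → 7
b: 5 → 4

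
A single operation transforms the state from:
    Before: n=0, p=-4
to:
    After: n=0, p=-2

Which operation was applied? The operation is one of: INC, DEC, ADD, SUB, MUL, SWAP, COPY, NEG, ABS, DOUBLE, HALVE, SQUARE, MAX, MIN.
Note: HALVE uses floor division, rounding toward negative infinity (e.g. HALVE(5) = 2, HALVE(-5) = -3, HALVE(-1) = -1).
HALVE(p)

Analyzing the change:
Before: n=0, p=-4
After: n=0, p=-2
Variable p changed from -4 to -2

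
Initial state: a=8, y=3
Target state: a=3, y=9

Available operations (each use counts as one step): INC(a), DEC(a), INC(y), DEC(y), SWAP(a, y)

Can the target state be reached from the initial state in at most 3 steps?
Yes

Path (2 steps): INC(a) → SWAP(a, y)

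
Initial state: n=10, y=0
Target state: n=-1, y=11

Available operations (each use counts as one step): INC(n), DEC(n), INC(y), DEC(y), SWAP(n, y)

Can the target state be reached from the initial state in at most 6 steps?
Yes

Path (3 steps): INC(n) → DEC(y) → SWAP(n, y)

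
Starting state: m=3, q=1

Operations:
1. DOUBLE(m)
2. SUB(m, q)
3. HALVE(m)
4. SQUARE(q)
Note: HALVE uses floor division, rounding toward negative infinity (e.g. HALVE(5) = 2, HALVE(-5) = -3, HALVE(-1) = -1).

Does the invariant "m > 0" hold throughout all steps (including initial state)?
Yes

The invariant holds at every step.

State at each step:
Initial: m=3, q=1
After step 1: m=6, q=1
After step 2: m=5, q=1
After step 3: m=2, q=1
After step 4: m=2, q=1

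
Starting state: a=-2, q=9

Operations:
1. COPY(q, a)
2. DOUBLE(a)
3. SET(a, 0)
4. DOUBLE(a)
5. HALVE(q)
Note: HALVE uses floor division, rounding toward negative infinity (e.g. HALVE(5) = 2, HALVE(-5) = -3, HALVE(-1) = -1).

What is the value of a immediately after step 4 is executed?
a = 0

Tracing a through execution:
Initial: a = -2
After step 1 (COPY(q, a)): a = -2
After step 2 (DOUBLE(a)): a = -4
After step 3 (SET(a, 0)): a = 0
After step 4 (DOUBLE(a)): a = 0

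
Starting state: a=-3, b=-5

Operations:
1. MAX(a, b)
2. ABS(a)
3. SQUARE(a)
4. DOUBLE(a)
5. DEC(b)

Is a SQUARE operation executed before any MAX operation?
No

First SQUARE: step 3
First MAX: step 1
Since 3 > 1, MAX comes first.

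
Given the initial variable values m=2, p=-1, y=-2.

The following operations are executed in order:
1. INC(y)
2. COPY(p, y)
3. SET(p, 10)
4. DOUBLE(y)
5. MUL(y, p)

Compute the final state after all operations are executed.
{m: 2, p: 10, y: -20}

Step-by-step execution:
Initial: m=2, p=-1, y=-2
After step 1 (INC(y)): m=2, p=-1, y=-1
After step 2 (COPY(p, y)): m=2, p=-1, y=-1
After step 3 (SET(p, 10)): m=2, p=10, y=-1
After step 4 (DOUBLE(y)): m=2, p=10, y=-2
After step 5 (MUL(y, p)): m=2, p=10, y=-20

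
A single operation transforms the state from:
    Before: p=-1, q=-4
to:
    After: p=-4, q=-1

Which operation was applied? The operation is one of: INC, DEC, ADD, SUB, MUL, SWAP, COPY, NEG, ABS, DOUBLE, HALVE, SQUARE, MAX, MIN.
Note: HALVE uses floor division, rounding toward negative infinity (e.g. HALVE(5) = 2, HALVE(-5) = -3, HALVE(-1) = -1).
SWAP(q, p)

Analyzing the change:
Before: p=-1, q=-4
After: p=-4, q=-1
Variable q changed from -4 to -1
Variable p changed from -1 to -4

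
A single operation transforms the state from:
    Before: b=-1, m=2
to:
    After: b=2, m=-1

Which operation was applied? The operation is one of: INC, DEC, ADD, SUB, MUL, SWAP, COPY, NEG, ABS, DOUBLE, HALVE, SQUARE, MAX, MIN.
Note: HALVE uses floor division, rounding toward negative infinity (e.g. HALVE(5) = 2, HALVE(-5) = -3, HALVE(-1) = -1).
SWAP(m, b)

Analyzing the change:
Before: b=-1, m=2
After: b=2, m=-1
Variable m changed from 2 to -1
Variable b changed from -1 to 2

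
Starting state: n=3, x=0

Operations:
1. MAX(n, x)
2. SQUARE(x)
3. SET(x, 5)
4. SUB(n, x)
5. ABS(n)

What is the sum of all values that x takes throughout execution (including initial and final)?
15

Values of x at each step:
Initial: x = 0
After step 1: x = 0
After step 2: x = 0
After step 3: x = 5
After step 4: x = 5
After step 5: x = 5
Sum = 0 + 0 + 0 + 5 + 5 + 5 = 15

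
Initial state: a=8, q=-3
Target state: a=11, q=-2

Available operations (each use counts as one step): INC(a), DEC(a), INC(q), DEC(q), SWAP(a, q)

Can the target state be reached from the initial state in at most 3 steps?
No

The target state cannot be reached within 3 steps.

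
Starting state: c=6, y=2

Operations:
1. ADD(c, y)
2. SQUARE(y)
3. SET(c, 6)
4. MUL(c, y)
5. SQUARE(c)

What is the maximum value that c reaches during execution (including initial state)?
576

Values of c at each step:
Initial: c = 6
After step 1: c = 8
After step 2: c = 8
After step 3: c = 6
After step 4: c = 24
After step 5: c = 576 ← maximum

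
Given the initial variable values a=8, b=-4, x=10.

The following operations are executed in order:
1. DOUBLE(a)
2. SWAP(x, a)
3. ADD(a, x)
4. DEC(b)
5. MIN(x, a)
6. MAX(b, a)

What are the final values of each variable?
{a: 26, b: 26, x: 16}

Step-by-step execution:
Initial: a=8, b=-4, x=10
After step 1 (DOUBLE(a)): a=16, b=-4, x=10
After step 2 (SWAP(x, a)): a=10, b=-4, x=16
After step 3 (ADD(a, x)): a=26, b=-4, x=16
After step 4 (DEC(b)): a=26, b=-5, x=16
After step 5 (MIN(x, a)): a=26, b=-5, x=16
After step 6 (MAX(b, a)): a=26, b=26, x=16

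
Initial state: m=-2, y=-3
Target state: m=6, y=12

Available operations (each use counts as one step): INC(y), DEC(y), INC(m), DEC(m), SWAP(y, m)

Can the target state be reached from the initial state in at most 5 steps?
No

The target state cannot be reached within 5 steps.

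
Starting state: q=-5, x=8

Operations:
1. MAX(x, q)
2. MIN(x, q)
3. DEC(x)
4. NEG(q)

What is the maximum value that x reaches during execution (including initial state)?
8

Values of x at each step:
Initial: x = 8 ← maximum
After step 1: x = 8
After step 2: x = -5
After step 3: x = -6
After step 4: x = -6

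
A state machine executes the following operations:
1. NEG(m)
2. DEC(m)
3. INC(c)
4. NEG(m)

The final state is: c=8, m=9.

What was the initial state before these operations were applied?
c=7, m=8

Working backwards:
Final state: c=8, m=9
Before step 4 (NEG(m)): c=8, m=-9
Before step 3 (INC(c)): c=7, m=-9
Before step 2 (DEC(m)): c=7, m=-8
Before step 1 (NEG(m)): c=7, m=8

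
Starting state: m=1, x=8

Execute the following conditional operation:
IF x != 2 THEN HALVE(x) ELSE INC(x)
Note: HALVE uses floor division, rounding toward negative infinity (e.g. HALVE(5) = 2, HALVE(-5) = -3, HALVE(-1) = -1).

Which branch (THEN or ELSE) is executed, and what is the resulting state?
Branch: THEN, Final state: m=1, x=4

Evaluating condition: x != 2
x = 8
Condition is True, so THEN branch executes
After HALVE(x): m=1, x=4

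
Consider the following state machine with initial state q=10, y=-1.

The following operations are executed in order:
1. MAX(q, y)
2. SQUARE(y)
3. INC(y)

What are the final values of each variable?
{q: 10, y: 2}

Step-by-step execution:
Initial: q=10, y=-1
After step 1 (MAX(q, y)): q=10, y=-1
After step 2 (SQUARE(y)): q=10, y=1
After step 3 (INC(y)): q=10, y=2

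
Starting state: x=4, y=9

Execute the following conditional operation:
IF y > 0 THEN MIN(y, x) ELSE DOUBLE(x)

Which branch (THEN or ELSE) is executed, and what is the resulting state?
Branch: THEN, Final state: x=4, y=4

Evaluating condition: y > 0
y = 9
Condition is True, so THEN branch executes
After MIN(y, x): x=4, y=4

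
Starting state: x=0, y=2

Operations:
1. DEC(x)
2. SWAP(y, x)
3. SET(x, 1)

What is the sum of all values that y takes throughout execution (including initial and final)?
2

Values of y at each step:
Initial: y = 2
After step 1: y = 2
After step 2: y = -1
After step 3: y = -1
Sum = 2 + 2 + -1 + -1 = 2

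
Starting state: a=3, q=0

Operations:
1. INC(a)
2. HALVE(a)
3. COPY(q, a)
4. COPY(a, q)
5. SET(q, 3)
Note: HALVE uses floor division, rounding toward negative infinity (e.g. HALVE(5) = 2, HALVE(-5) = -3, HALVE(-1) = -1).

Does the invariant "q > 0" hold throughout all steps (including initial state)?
No, violated at the initial state

The invariant is violated at the initial state (step 0).

State at each step:
Initial: a=3, q=0
After step 1: a=4, q=0
After step 2: a=2, q=0
After step 3: a=2, q=2
After step 4: a=2, q=2
After step 5: a=2, q=3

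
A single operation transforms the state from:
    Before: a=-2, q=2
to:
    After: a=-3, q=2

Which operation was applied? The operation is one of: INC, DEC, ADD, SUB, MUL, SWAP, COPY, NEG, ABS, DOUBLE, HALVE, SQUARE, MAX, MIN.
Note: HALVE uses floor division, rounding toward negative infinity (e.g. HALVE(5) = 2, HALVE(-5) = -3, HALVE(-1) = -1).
DEC(a)

Analyzing the change:
Before: a=-2, q=2
After: a=-3, q=2
Variable a changed from -2 to -3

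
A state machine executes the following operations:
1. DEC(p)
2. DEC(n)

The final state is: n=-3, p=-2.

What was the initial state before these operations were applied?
n=-2, p=-1

Working backwards:
Final state: n=-3, p=-2
Before step 2 (DEC(n)): n=-2, p=-2
Before step 1 (DEC(p)): n=-2, p=-1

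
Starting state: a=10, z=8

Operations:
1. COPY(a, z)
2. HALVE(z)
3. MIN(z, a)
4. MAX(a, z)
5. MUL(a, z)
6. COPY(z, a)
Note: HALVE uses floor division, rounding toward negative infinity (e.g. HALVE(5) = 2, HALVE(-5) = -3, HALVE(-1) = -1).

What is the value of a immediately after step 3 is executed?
a = 8

Tracing a through execution:
Initial: a = 10
After step 1 (COPY(a, z)): a = 8
After step 2 (HALVE(z)): a = 8
After step 3 (MIN(z, a)): a = 8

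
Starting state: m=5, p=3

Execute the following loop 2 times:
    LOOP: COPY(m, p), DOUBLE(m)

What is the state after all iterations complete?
m=6, p=3

Iteration trace:
Start: m=5, p=3
After iteration 1: m=6, p=3
After iteration 2: m=6, p=3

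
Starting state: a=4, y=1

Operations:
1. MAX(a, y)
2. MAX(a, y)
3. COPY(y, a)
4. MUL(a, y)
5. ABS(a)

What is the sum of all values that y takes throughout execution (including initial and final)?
15

Values of y at each step:
Initial: y = 1
After step 1: y = 1
After step 2: y = 1
After step 3: y = 4
After step 4: y = 4
After step 5: y = 4
Sum = 1 + 1 + 1 + 4 + 4 + 4 = 15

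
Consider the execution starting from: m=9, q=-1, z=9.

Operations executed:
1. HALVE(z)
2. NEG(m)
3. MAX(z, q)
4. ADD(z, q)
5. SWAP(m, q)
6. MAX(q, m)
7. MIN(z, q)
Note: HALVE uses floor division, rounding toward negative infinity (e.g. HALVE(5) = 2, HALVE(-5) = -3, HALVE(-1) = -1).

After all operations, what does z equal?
z = -1

Tracing execution:
Step 1: HALVE(z) → z = 4
Step 2: NEG(m) → z = 4
Step 3: MAX(z, q) → z = 4
Step 4: ADD(z, q) → z = 3
Step 5: SWAP(m, q) → z = 3
Step 6: MAX(q, m) → z = 3
Step 7: MIN(z, q) → z = -1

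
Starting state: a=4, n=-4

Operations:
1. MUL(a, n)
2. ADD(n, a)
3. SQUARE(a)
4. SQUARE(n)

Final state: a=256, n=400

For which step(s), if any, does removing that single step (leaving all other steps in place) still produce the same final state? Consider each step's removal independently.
None - removing any single step changes the final result

Testing removal of each single step:
Without step 1: final = a=16, n=0 (different)
Without step 2: final = a=256, n=16 (different)
Without step 3: final = a=-16, n=400 (different)
Without step 4: final = a=256, n=-20 (different)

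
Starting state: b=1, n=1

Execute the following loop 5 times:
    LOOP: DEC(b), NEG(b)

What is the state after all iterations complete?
b=0, n=1

Iteration trace:
Start: b=1, n=1
After iteration 1: b=0, n=1
After iteration 2: b=1, n=1
After iteration 3: b=0, n=1
After iteration 4: b=1, n=1
After iteration 5: b=0, n=1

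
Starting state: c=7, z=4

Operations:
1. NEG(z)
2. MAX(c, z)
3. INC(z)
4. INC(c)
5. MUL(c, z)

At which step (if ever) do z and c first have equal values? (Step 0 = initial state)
Never

z and c never become equal during execution.

Comparing values at each step:
Initial: z=4, c=7
After step 1: z=-4, c=7
After step 2: z=-4, c=7
After step 3: z=-3, c=7
After step 4: z=-3, c=8
After step 5: z=-3, c=-24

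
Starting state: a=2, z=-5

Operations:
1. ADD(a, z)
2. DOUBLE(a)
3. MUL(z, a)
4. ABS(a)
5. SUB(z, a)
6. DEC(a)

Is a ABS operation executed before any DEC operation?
Yes

First ABS: step 4
First DEC: step 6
Since 4 < 6, ABS comes first.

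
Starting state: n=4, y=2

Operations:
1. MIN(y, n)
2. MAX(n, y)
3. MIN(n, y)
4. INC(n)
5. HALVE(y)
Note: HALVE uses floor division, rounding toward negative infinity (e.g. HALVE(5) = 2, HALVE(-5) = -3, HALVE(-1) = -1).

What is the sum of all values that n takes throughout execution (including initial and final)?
20

Values of n at each step:
Initial: n = 4
After step 1: n = 4
After step 2: n = 4
After step 3: n = 2
After step 4: n = 3
After step 5: n = 3
Sum = 4 + 4 + 4 + 2 + 3 + 3 = 20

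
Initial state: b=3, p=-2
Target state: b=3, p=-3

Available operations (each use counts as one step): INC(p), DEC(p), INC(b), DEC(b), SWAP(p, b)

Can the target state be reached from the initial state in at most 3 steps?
Yes

Path (1 step): DEC(p)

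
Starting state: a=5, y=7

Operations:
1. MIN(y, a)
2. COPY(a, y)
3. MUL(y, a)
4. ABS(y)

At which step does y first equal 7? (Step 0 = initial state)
Step 0

Tracing y:
Initial: y = 7 ← first occurrence
After step 1: y = 5
After step 2: y = 5
After step 3: y = 25
After step 4: y = 25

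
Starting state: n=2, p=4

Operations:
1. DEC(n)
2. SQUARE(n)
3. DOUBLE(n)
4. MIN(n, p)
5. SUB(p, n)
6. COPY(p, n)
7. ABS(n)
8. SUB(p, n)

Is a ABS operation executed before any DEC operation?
No

First ABS: step 7
First DEC: step 1
Since 7 > 1, DEC comes first.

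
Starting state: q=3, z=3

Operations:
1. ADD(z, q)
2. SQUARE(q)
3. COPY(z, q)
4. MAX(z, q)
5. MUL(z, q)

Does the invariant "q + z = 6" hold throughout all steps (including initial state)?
No, violated after step 1

The invariant is violated after step 1.

State at each step:
Initial: q=3, z=3
After step 1: q=3, z=6
After step 2: q=9, z=6
After step 3: q=9, z=9
After step 4: q=9, z=9
After step 5: q=9, z=81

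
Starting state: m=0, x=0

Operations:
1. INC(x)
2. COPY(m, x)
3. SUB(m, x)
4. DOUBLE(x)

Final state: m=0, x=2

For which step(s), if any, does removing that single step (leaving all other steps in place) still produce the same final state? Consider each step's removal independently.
None - removing any single step changes the final result

Testing removal of each single step:
Without step 1: final = m=0, x=0 (different)
Without step 2: final = m=-1, x=2 (different)
Without step 3: final = m=1, x=2 (different)
Without step 4: final = m=0, x=1 (different)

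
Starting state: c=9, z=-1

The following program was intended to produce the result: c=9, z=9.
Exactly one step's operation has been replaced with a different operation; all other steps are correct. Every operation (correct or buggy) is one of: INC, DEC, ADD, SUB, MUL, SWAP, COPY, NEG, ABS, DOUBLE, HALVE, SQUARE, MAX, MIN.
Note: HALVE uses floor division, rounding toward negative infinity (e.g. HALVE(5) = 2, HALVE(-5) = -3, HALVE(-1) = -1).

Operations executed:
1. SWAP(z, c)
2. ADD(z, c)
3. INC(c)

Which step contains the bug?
Step 2

Trace with buggy code:
Initial: c=9, z=-1
After step 1: c=-1, z=9
After step 2: c=-1, z=8
After step 3: c=0, z=8
Actual final c=0, z=8 ≠ expected c=9, z=9.
Step 2 is the only position where a single-operation replacement can produce the expected result.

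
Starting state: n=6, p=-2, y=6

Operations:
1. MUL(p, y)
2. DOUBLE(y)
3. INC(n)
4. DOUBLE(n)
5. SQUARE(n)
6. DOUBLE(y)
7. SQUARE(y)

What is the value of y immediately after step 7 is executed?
y = 576

Tracing y through execution:
Initial: y = 6
After step 1 (MUL(p, y)): y = 6
After step 2 (DOUBLE(y)): y = 12
After step 3 (INC(n)): y = 12
After step 4 (DOUBLE(n)): y = 12
After step 5 (SQUARE(n)): y = 12
After step 6 (DOUBLE(y)): y = 24
After step 7 (SQUARE(y)): y = 576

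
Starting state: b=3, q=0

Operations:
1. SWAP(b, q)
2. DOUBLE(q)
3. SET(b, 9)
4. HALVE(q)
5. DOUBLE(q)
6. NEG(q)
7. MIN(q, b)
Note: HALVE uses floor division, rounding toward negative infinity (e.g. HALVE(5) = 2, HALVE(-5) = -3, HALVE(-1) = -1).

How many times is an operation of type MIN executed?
1

Counting MIN operations:
Step 7: MIN(q, b) ← MIN
Total: 1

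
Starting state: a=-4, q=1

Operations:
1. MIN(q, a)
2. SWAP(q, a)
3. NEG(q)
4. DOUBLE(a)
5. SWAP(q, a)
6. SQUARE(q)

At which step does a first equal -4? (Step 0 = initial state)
Step 0

Tracing a:
Initial: a = -4 ← first occurrence
After step 1: a = -4
After step 2: a = -4
After step 3: a = -4
After step 4: a = -8
After step 5: a = 4
After step 6: a = 4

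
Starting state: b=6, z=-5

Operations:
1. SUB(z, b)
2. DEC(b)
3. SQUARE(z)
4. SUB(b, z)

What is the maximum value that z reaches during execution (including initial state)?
121

Values of z at each step:
Initial: z = -5
After step 1: z = -11
After step 2: z = -11
After step 3: z = 121 ← maximum
After step 4: z = 121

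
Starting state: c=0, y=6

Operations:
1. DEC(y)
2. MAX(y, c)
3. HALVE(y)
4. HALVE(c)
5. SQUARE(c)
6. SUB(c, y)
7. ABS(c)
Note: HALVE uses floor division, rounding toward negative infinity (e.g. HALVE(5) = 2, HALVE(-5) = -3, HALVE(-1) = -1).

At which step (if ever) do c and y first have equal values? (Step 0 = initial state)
Step 7

c and y first become equal after step 7.

Comparing values at each step:
Initial: c=0, y=6
After step 1: c=0, y=5
After step 2: c=0, y=5
After step 3: c=0, y=2
After step 4: c=0, y=2
After step 5: c=0, y=2
After step 6: c=-2, y=2
After step 7: c=2, y=2 ← equal!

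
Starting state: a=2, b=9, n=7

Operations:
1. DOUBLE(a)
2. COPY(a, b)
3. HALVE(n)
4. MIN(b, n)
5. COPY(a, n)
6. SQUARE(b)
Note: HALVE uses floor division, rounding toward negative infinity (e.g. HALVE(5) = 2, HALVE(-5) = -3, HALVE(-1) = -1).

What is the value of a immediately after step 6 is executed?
a = 3

Tracing a through execution:
Initial: a = 2
After step 1 (DOUBLE(a)): a = 4
After step 2 (COPY(a, b)): a = 9
After step 3 (HALVE(n)): a = 9
After step 4 (MIN(b, n)): a = 9
After step 5 (COPY(a, n)): a = 3
After step 6 (SQUARE(b)): a = 3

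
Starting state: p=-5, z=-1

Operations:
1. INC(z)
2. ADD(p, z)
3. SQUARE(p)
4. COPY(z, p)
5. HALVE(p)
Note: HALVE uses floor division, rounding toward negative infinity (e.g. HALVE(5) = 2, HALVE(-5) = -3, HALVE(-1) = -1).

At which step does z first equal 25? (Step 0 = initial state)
Step 4

Tracing z:
Initial: z = -1
After step 1: z = 0
After step 2: z = 0
After step 3: z = 0
After step 4: z = 25 ← first occurrence
After step 5: z = 25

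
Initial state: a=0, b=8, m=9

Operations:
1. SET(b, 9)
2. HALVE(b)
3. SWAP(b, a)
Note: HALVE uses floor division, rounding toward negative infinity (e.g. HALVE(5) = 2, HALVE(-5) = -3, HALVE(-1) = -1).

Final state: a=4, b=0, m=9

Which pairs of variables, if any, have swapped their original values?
None

Comparing initial and final values:
a: 0 → 4
b: 8 → 0
m: 9 → 9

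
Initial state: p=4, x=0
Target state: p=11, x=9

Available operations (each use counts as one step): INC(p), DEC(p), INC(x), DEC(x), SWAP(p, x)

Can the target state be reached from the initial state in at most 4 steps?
No

The target state cannot be reached within 4 steps.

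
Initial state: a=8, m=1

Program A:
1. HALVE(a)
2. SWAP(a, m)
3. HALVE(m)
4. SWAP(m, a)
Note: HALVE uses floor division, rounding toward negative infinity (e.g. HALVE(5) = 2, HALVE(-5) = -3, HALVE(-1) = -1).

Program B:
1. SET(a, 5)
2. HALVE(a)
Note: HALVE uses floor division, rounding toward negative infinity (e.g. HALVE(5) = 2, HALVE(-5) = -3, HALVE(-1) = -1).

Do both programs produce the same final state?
Yes

Program A final state: a=2, m=1
Program B final state: a=2, m=1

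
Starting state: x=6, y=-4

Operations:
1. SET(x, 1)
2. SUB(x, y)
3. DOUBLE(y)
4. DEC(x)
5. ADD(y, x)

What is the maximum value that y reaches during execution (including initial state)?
-4

Values of y at each step:
Initial: y = -4 ← maximum
After step 1: y = -4
After step 2: y = -4
After step 3: y = -8
After step 4: y = -8
After step 5: y = -4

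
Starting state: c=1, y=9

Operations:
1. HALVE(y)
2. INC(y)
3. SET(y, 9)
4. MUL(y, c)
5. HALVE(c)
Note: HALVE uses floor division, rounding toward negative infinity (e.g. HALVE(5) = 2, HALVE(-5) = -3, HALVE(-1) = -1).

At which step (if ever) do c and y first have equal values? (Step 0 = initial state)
Never

c and y never become equal during execution.

Comparing values at each step:
Initial: c=1, y=9
After step 1: c=1, y=4
After step 2: c=1, y=5
After step 3: c=1, y=9
After step 4: c=1, y=9
After step 5: c=0, y=9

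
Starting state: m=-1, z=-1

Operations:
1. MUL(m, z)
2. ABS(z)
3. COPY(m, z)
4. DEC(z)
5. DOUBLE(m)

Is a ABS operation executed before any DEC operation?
Yes

First ABS: step 2
First DEC: step 4
Since 2 < 4, ABS comes first.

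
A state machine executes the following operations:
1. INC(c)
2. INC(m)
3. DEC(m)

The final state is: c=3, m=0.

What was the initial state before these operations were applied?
c=2, m=0

Working backwards:
Final state: c=3, m=0
Before step 3 (DEC(m)): c=3, m=1
Before step 2 (INC(m)): c=3, m=0
Before step 1 (INC(c)): c=2, m=0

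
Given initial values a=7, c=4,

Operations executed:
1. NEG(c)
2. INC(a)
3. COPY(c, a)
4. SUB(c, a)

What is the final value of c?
c = 0

Tracing execution:
Step 1: NEG(c) → c = -4
Step 2: INC(a) → c = -4
Step 3: COPY(c, a) → c = 8
Step 4: SUB(c, a) → c = 0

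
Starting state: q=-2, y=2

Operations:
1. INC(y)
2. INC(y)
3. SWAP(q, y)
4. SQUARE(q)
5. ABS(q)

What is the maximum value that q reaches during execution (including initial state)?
16

Values of q at each step:
Initial: q = -2
After step 1: q = -2
After step 2: q = -2
After step 3: q = 4
After step 4: q = 16 ← maximum
After step 5: q = 16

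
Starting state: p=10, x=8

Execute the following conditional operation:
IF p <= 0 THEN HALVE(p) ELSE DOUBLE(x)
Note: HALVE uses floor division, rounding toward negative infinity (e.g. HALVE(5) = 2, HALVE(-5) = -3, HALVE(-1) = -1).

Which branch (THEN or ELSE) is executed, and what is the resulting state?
Branch: ELSE, Final state: p=10, x=16

Evaluating condition: p <= 0
p = 10
Condition is False, so ELSE branch executes
After DOUBLE(x): p=10, x=16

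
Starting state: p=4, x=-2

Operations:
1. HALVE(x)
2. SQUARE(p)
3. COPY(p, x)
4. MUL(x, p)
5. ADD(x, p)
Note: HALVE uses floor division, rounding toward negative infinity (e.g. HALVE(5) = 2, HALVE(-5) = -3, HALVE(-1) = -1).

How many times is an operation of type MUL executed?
1

Counting MUL operations:
Step 4: MUL(x, p) ← MUL
Total: 1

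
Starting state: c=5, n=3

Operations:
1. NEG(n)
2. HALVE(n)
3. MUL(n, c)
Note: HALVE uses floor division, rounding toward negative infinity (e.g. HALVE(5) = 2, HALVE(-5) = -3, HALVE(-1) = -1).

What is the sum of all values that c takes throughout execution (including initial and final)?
20

Values of c at each step:
Initial: c = 5
After step 1: c = 5
After step 2: c = 5
After step 3: c = 5
Sum = 5 + 5 + 5 + 5 = 20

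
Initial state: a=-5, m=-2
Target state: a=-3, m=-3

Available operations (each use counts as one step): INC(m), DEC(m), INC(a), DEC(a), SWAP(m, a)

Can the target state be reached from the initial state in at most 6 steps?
Yes

Path (3 steps): DEC(m) → INC(a) → INC(a)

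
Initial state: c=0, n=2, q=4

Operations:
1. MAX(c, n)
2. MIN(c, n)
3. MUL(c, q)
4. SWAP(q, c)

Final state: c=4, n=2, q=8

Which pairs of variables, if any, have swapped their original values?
None

Comparing initial and final values:
c: 0 → 4
q: 4 → 8
n: 2 → 2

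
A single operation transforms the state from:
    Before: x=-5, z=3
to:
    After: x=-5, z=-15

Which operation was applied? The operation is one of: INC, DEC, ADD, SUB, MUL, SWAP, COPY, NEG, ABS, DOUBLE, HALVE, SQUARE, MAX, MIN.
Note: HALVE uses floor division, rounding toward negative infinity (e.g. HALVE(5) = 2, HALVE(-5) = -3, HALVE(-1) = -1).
MUL(z, x)

Analyzing the change:
Before: x=-5, z=3
After: x=-5, z=-15
Variable z changed from 3 to -15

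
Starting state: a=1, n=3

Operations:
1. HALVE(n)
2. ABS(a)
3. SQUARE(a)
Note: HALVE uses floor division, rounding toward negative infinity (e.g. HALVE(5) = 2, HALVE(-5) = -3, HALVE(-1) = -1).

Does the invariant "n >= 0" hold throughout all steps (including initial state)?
Yes

The invariant holds at every step.

State at each step:
Initial: a=1, n=3
After step 1: a=1, n=1
After step 2: a=1, n=1
After step 3: a=1, n=1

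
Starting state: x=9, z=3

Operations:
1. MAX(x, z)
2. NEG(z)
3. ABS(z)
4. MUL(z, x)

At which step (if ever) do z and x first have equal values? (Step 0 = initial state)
Never

z and x never become equal during execution.

Comparing values at each step:
Initial: z=3, x=9
After step 1: z=3, x=9
After step 2: z=-3, x=9
After step 3: z=3, x=9
After step 4: z=27, x=9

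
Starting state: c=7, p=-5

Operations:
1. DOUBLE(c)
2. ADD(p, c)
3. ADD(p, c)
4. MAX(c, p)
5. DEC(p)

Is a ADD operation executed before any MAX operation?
Yes

First ADD: step 2
First MAX: step 4
Since 2 < 4, ADD comes first.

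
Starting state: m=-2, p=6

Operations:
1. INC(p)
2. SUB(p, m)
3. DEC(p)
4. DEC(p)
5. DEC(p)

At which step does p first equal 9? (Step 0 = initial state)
Step 2

Tracing p:
Initial: p = 6
After step 1: p = 7
After step 2: p = 9 ← first occurrence
After step 3: p = 8
After step 4: p = 7
After step 5: p = 6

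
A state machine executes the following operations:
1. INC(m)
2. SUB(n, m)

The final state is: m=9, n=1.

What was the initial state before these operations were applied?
m=8, n=10

Working backwards:
Final state: m=9, n=1
Before step 2 (SUB(n, m)): m=9, n=10
Before step 1 (INC(m)): m=8, n=10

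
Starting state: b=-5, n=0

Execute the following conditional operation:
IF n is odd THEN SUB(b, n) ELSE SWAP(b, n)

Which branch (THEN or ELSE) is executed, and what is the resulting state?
Branch: ELSE, Final state: b=0, n=-5

Evaluating condition: n is odd
Condition is False, so ELSE branch executes
After SWAP(b, n): b=0, n=-5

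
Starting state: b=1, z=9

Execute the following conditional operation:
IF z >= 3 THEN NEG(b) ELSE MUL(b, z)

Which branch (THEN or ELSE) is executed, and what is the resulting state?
Branch: THEN, Final state: b=-1, z=9

Evaluating condition: z >= 3
z = 9
Condition is True, so THEN branch executes
After NEG(b): b=-1, z=9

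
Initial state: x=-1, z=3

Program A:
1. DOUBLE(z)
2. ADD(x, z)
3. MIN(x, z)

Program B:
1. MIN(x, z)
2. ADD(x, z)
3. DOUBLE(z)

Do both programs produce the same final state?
No

Program A final state: x=5, z=6
Program B final state: x=2, z=6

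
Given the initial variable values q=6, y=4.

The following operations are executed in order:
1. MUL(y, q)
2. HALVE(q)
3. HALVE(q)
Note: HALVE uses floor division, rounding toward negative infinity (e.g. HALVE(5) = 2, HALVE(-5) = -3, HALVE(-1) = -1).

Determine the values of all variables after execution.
{q: 1, y: 24}

Step-by-step execution:
Initial: q=6, y=4
After step 1 (MUL(y, q)): q=6, y=24
After step 2 (HALVE(q)): q=3, y=24
After step 3 (HALVE(q)): q=1, y=24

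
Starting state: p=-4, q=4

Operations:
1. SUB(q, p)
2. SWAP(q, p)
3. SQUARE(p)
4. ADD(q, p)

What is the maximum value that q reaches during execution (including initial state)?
60

Values of q at each step:
Initial: q = 4
After step 1: q = 8
After step 2: q = -4
After step 3: q = -4
After step 4: q = 60 ← maximum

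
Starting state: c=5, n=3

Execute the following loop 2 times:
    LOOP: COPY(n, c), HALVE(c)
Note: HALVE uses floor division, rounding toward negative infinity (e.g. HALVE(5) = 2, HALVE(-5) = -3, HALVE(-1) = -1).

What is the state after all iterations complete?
c=1, n=2

Iteration trace:
Start: c=5, n=3
After iteration 1: c=2, n=5
After iteration 2: c=1, n=2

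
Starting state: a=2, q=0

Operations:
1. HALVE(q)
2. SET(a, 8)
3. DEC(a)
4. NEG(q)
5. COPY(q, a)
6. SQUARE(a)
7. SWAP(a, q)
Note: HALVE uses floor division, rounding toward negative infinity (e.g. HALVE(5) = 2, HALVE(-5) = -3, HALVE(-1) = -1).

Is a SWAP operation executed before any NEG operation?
No

First SWAP: step 7
First NEG: step 4
Since 7 > 4, NEG comes first.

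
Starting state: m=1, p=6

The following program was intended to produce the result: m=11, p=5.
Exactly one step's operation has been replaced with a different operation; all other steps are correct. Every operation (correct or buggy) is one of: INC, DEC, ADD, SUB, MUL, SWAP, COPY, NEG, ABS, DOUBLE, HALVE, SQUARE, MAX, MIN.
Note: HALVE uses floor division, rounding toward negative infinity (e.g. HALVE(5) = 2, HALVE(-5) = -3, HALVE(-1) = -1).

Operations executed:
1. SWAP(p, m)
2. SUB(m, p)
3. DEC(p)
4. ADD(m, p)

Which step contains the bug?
Step 2

Trace with buggy code:
Initial: m=1, p=6
After step 1: m=6, p=1
After step 2: m=5, p=1
After step 3: m=5, p=0
After step 4: m=5, p=0
Actual final m=5, p=0 ≠ expected m=11, p=5.
Step 2 is the only position where a single-operation replacement can produce the expected result.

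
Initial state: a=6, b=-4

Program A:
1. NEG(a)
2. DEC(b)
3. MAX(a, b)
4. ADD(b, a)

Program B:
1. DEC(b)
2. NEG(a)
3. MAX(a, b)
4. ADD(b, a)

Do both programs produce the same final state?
Yes

Program A final state: a=-5, b=-10
Program B final state: a=-5, b=-10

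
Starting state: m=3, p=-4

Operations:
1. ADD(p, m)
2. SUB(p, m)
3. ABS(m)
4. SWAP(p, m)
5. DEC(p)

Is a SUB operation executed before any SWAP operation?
Yes

First SUB: step 2
First SWAP: step 4
Since 2 < 4, SUB comes first.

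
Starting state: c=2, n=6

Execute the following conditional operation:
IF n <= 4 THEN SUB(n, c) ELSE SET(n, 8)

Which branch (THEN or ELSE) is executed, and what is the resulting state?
Branch: ELSE, Final state: c=2, n=8

Evaluating condition: n <= 4
n = 6
Condition is False, so ELSE branch executes
After SET(n, 8): c=2, n=8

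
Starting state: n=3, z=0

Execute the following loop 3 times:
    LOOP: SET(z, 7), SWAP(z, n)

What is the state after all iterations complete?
n=7, z=7

Iteration trace:
Start: n=3, z=0
After iteration 1: n=7, z=3
After iteration 2: n=7, z=7
After iteration 3: n=7, z=7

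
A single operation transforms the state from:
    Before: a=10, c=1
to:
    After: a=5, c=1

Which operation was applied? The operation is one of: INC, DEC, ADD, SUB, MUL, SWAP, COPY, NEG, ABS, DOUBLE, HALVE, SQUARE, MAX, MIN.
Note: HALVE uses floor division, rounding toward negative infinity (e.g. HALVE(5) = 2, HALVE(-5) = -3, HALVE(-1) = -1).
HALVE(a)

Analyzing the change:
Before: a=10, c=1
After: a=5, c=1
Variable a changed from 10 to 5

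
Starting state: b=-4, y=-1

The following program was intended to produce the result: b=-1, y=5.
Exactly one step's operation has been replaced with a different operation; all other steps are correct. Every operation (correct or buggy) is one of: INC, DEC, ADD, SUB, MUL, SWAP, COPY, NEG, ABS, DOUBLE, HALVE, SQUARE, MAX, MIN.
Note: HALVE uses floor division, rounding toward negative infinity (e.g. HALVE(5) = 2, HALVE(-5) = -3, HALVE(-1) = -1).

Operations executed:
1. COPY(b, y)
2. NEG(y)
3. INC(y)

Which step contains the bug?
Step 1

Trace with buggy code:
Initial: b=-4, y=-1
After step 1: b=-1, y=-1
After step 2: b=-1, y=1
After step 3: b=-1, y=2
Actual final b=-1, y=2 ≠ expected b=-1, y=5.
Step 1 is the only position where a single-operation replacement can produce the expected result.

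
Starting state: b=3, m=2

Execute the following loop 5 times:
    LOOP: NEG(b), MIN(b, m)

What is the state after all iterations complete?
b=-2, m=2

Iteration trace:
Start: b=3, m=2
After iteration 1: b=-3, m=2
After iteration 2: b=2, m=2
After iteration 3: b=-2, m=2
After iteration 4: b=2, m=2
After iteration 5: b=-2, m=2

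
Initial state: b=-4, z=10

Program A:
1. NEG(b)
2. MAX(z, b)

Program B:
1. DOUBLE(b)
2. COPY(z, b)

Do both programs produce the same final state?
No

Program A final state: b=4, z=10
Program B final state: b=-8, z=-8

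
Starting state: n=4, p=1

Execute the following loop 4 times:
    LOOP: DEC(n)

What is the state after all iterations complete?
n=0, p=1

Iteration trace:
Start: n=4, p=1
After iteration 1: n=3, p=1
After iteration 2: n=2, p=1
After iteration 3: n=1, p=1
After iteration 4: n=0, p=1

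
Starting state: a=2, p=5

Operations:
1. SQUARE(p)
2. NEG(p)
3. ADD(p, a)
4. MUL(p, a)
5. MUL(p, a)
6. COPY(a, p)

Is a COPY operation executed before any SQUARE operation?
No

First COPY: step 6
First SQUARE: step 1
Since 6 > 1, SQUARE comes first.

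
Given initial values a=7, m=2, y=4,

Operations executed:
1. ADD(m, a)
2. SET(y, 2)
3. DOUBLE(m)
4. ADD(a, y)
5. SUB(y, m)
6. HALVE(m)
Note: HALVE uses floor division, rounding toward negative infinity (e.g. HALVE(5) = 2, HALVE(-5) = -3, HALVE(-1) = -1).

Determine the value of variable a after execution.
a = 9

Tracing execution:
Step 1: ADD(m, a) → a = 7
Step 2: SET(y, 2) → a = 7
Step 3: DOUBLE(m) → a = 7
Step 4: ADD(a, y) → a = 9
Step 5: SUB(y, m) → a = 9
Step 6: HALVE(m) → a = 9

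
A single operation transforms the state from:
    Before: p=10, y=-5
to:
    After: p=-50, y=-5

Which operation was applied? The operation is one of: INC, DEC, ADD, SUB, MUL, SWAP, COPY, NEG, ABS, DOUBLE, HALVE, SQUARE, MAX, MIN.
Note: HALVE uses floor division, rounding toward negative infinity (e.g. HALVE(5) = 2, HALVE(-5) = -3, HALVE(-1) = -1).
MUL(p, y)

Analyzing the change:
Before: p=10, y=-5
After: p=-50, y=-5
Variable p changed from 10 to -50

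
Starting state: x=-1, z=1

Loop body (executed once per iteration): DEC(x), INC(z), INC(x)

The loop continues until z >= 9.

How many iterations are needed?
8

Tracing iterations:
Initial: x=-1, z=1
After iteration 1: x=-1, z=2
After iteration 2: x=-1, z=3
After iteration 3: x=-1, z=4
After iteration 4: x=-1, z=5
After iteration 5: x=-1, z=6
After iteration 6: x=-1, z=7
After iteration 7: x=-1, z=8
After iteration 8: x=-1, z=9
z >= 9 now holds, so the loop exits after 8 iterations.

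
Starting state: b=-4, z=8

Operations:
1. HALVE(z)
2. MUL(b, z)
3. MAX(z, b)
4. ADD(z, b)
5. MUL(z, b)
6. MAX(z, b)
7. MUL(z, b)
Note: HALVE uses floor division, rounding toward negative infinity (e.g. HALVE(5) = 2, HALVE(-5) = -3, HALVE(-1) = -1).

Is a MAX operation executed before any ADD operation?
Yes

First MAX: step 3
First ADD: step 4
Since 3 < 4, MAX comes first.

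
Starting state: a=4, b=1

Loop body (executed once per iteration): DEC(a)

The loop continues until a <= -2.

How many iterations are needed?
6

Tracing iterations:
Initial: a=4, b=1
After iteration 1: a=3, b=1
After iteration 2: a=2, b=1
After iteration 3: a=1, b=1
After iteration 4: a=0, b=1
After iteration 5: a=-1, b=1
After iteration 6: a=-2, b=1
a <= -2 now holds, so the loop exits after 6 iterations.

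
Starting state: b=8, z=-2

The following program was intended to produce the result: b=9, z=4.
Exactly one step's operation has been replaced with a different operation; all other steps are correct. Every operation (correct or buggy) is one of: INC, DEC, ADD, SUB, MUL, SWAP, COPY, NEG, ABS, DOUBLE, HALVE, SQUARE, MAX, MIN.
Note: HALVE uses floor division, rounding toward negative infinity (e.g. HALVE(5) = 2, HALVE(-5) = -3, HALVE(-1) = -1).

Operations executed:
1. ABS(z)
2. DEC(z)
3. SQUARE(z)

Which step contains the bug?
Step 2

Trace with buggy code:
Initial: b=8, z=-2
After step 1: b=8, z=2
After step 2: b=8, z=1
After step 3: b=8, z=1
Actual final b=8, z=1 ≠ expected b=9, z=4.
Step 2 is the only position where a single-operation replacement can produce the expected result.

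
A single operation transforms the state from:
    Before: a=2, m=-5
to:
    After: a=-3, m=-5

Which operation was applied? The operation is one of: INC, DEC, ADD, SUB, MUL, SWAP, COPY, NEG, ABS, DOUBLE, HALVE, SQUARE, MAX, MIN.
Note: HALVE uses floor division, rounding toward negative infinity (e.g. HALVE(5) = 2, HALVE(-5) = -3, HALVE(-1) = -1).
ADD(a, m)

Analyzing the change:
Before: a=2, m=-5
After: a=-3, m=-5
Variable a changed from 2 to -3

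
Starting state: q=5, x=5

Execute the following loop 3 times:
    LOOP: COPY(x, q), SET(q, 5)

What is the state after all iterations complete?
q=5, x=5

Iteration trace:
Start: q=5, x=5
After iteration 1: q=5, x=5
After iteration 2: q=5, x=5
After iteration 3: q=5, x=5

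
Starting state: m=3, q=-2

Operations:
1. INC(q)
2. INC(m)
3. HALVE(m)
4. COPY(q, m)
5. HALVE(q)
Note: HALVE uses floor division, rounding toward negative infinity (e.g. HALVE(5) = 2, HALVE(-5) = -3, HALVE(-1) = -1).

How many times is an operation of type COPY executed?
1

Counting COPY operations:
Step 4: COPY(q, m) ← COPY
Total: 1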